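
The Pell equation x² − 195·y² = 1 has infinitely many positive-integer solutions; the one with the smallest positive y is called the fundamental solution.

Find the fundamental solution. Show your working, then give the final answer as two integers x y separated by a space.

d=195: √d = [13; 1,26] (ℓ=2, even), read p_1/q_1
a_0=13:  p_0=13·1+0=13,  q_0=13·0+1=1
a_1=1:  p_1=1·13+1=14,  q_1=1·1+0=1
fundamental: x₁=14, y₁=1  (since 196 − 195·1 = 1)

14 1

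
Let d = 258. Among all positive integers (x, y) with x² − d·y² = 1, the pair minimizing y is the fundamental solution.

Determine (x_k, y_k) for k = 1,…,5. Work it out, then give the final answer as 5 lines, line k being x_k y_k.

√258 = [16; 16,32, …], period ℓ=2 (even) → k=1
a_0=16:  p_0=16·1+0=16,  q_0=16·0+1=1
a_1=16:  p_1=16·16+1=257,  q_1=16·1+0=16
→ (257, 16).  Check: 257²=66049, 258·16²=66048, difference 1.
n=2: (257,16)∘(257,16) = (257·257+258·16·16, 257·16+16·257) = (132097,8224)
n=3: (132097,8224)∘(257,16) = (257·132097+258·16·8224, 257·8224+16·132097) = (67897601,4227120)
n=4: (67897601,4227120)∘(257,16) = (257·67897601+258·16·4227120, 257·4227120+16·67897601) = (34899234817,2172731456)
n=5: (34899234817,2172731456)∘(257,16) = (257·34899234817+258·16·2172731456, 257·2172731456+16·34899234817) = (17938138798337,1116779741264)

257 16
132097 8224
67897601 4227120
34899234817 2172731456
17938138798337 1116779741264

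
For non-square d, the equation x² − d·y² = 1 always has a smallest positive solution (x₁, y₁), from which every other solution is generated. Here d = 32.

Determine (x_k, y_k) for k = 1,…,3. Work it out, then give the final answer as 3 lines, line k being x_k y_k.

17 3
577 102
19601 3465

d=32: √d = [5; 1,1,1,10] (ℓ=4, even), read p_3/q_3
step 0: (5, 1)  from 5·(1,0) + (0,1)
…
step 2: (11, 2)  from 1·(6,1) + (5,1)
step 3: (17, 3)  from 1·(11,2) + (6,1)
(x₁, y₁) = (17, 3);  17² − 32·3² = 1 ✓
(17+3√32)^2 = 577 + 102√32
(17+3√32)^3 = 19601 + 3465√32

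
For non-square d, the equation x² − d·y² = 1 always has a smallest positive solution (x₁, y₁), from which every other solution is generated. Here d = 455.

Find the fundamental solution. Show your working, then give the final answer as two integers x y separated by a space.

[21; 3,42] for √455; ℓ=2 ⇒ convergent index 1
k=0  a_k=21  p_k/q_k = 21/1
k=1  a_k=3  p_k/q_k = 64/3
(x₁, y₁) = (64, 3);  64² − 455·3² = 1 ✓

64 3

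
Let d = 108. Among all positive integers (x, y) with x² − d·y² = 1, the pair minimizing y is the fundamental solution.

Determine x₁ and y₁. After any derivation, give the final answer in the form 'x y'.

[10; 2,1,1,4,1,1,2,20] for √108; ℓ=8 ⇒ convergent index 7
a_0=10:  p_0=10·1+0=10,  q_0=10·0+1=1
…
a_3=1:  p_3=1·31+21=52,  q_3=1·3+2=5
…
a_5=1:  p_5=1·239+52=291,  q_5=1·23+5=28
a_6=1:  p_6=1·291+239=530,  q_6=1·28+23=51
a_7=2:  p_7=2·530+291=1351,  q_7=2·51+28=130
fundamental: x₁=1351, y₁=130  (since 1825201 − 108·16900 = 1)

1351 130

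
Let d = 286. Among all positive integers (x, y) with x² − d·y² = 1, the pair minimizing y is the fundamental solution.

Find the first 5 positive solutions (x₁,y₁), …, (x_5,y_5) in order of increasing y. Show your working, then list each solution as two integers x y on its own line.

[16; 1,10,3,3,2,3,3,10,1,32] for √286; ℓ=10 ⇒ convergent index 9
i=0: a=16 ⇒ p=16, q=1
…
i=3: a=3 ⇒ p=575, q=34
i=4: a=3 ⇒ p=1911, q=113
i=5: a=2 ⇒ p=4397, q=260
i=6: a=3 ⇒ p=15102, q=893
…
i=8: a=10 ⇒ p=512132, q=30283
i=9: a=1 ⇒ p=561835, q=33222
(x₁, y₁) = (561835, 33222);  561835² − 286·33222² = 1 ✓
(561835+33222√286)^2 = 631317134449 + 37330564740√286
(561835+33222√286)^3 = 709392124465745995 + 41947235681362578√286
(561835+33222√286)^4 = 797122648497793485067201 + 47134850318039357456520√286
(561835+33222√286)^5 = 895702806436806213240996001675 + 52964017256829337557486465822√286

561835 33222
631317134449 37330564740
709392124465745995 41947235681362578
797122648497793485067201 47134850318039357456520
895702806436806213240996001675 52964017256829337557486465822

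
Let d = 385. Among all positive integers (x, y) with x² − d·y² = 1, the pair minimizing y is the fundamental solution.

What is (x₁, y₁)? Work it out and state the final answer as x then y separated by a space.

d=385: √d = [19; 1,1,1,1,1,…,1,1,38] (ℓ=16, even), read p_15/q_15
step 0: (19, 1)  from 19·(1,0) + (0,1)
…
step 3: (59, 3)  from 1·(39,2) + (20,1)
…
step 9: (2747, 140)  from 1·(2021,103) + (726,37)
step 10: (10262, 523)  from 3·(2747,140) + (2021,103)
…
step 14: (59551, 3035)  from 1·(36280,1849) + (23271,1186)
step 15: (95831, 4884)  from 1·(59551,3035) + (36280,1849)
fundamental: x₁=95831, y₁=4884  (since 9183580561 − 385·23853456 = 1)

95831 4884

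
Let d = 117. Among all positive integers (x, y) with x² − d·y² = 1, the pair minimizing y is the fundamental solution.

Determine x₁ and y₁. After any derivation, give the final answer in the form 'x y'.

649 60

√117 → a₀=10, period (1,4,2,4,1,20); ℓ=6 even so k=5
step 0: (10, 1)  from 10·(1,0) + (0,1)
step 1: (11, 1)  from 1·(10,1) + (1,0)
…
step 3: (119, 11)  from 2·(54,5) + (11,1)
step 4: (530, 49)  from 4·(119,11) + (54,5)
step 5: (649, 60)  from 1·(530,49) + (119,11)
(x₁, y₁) = (649, 60);  649² − 117·60² = 1 ✓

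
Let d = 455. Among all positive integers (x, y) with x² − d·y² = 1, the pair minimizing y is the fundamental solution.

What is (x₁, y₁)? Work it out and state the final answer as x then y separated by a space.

64 3

√455 = [21; 3,42, …], period ℓ=2 (even) → k=1
i=0: a=21 ⇒ p=21, q=1
i=1: a=3 ⇒ p=64, q=3
fundamental: x₁=64, y₁=3  (since 4096 − 455·9 = 1)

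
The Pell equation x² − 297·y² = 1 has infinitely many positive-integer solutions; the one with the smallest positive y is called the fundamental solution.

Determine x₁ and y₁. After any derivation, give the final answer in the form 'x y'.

√297 = [17; 4,3,1,1,2,1,1,3,4,34, …], period ℓ=10 (even) → k=9
step 0: (17, 1)  from 17·(1,0) + (0,1)
step 1: (69, 4)  from 4·(17,1) + (1,0)
…
step 3: (293, 17)  from 1·(224,13) + (69,4)
step 4: (517, 30)  from 1·(293,17) + (224,13)
…
step 6: (1844, 107)  from 1·(1327,77) + (517,30)
…
step 8: (11357, 659)  from 3·(3171,184) + (1844,107)
step 9: (48599, 2820)  from 4·(11357,659) + (3171,184)
fundamental: x₁=48599, y₁=2820  (since 2361862801 − 297·7952400 = 1)

48599 2820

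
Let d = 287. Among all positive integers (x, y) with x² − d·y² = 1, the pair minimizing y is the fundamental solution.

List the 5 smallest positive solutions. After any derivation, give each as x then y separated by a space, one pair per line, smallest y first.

288 17
165887 9792
95550624 5640175
55036993537 3248731008
31701212726688 1871263420433

d=287: √d = [16; 1,15,1,32] (ℓ=4, even), read p_3/q_3
k=0  a_k=16  p_k/q_k = 16/1
k=1  a_k=1  p_k/q_k = 17/1
k=2  a_k=15  p_k/q_k = 271/16
k=3  a_k=1  p_k/q_k = 288/17
fundamental: x₁=288, y₁=17  (since 82944 − 287·289 = 1)
k=2:  x_2 = 288·288+287·17·17 = 165887,  y_2 = 288·17+17·288 = 9792
k=3:  x_3 = 288·165887+287·17·9792 = 95550624,  y_3 = 288·9792+17·165887 = 5640175
k=4:  x_4 = 288·95550624+287·17·5640175 = 55036993537,  y_4 = 288·5640175+17·95550624 = 3248731008
k=5:  x_5 = 288·55036993537+287·17·3248731008 = 31701212726688,  y_5 = 288·3248731008+17·55036993537 = 1871263420433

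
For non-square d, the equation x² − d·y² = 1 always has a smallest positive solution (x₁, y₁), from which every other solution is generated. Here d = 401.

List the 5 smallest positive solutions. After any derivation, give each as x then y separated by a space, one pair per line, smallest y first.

801 40
1283201 64080
2055687201 102656120
3293209612801 164455040160
5275719744020001 263456871680200

[20; 40] for √401; ℓ=1 ⇒ convergent index 1
k=0  a_k=20  p_k/q_k = 20/1
k=1  a_k=40  p_k/q_k = 801/40
fundamental: x₁=801, y₁=40  (since 641601 − 401·1600 = 1)
(x_2, y_2) = (801·801 + 401·40·40, 801·40 + 40·801) = (1283201, 64080)
(x_3, y_3) = (801·1283201 + 401·40·64080, 801·64080 + 40·1283201) = (2055687201, 102656120)
(x_4, y_4) = (801·2055687201 + 401·40·102656120, 801·102656120 + 40·2055687201) = (3293209612801, 164455040160)
(x_5, y_5) = (801·3293209612801 + 401·40·164455040160, 801·164455040160 + 40·3293209612801) = (5275719744020001, 263456871680200)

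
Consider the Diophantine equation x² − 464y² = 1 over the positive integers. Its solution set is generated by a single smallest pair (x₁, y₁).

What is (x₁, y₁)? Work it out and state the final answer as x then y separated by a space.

9801 455

[21; 1,1,5,1,1,1,5,1,1,42] for √464; ℓ=10 ⇒ convergent index 9
step 0: (21, 1)  from 21·(1,0) + (0,1)
…
step 2: (43, 2)  from 1·(22,1) + (21,1)
step 3: (237, 11)  from 5·(43,2) + (22,1)
step 4: (280, 13)  from 1·(237,11) + (43,2)
step 5: (517, 24)  from 1·(280,13) + (237,11)
…
step 7: (4502, 209)  from 5·(797,37) + (517,24)
step 8: (5299, 246)  from 1·(4502,209) + (797,37)
step 9: (9801, 455)  from 1·(5299,246) + (4502,209)
fundamental: x₁=9801, y₁=455  (since 96059601 − 464·207025 = 1)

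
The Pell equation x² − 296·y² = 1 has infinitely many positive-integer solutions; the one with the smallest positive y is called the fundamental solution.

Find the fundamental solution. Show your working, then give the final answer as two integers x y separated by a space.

d=296: √d = [17; 4,1,7,1,4,34] (ℓ=6, even), read p_5/q_5
i=0: a=17 ⇒ p=17, q=1
…
i=2: a=1 ⇒ p=86, q=5
…
i=4: a=1 ⇒ p=757, q=44
i=5: a=4 ⇒ p=3699, q=215
(x₁, y₁) = (3699, 215);  3699² − 296·215² = 1 ✓

3699 215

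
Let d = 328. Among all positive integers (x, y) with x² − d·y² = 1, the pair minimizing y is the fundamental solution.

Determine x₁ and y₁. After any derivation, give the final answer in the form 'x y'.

163 9

√328 = [18; 9,36, …], period ℓ=2 (even) → k=1
i=0: a=18 ⇒ p=18, q=1
i=1: a=9 ⇒ p=163, q=9
→ (163, 9).  Check: 163²=26569, 328·9²=26568, difference 1.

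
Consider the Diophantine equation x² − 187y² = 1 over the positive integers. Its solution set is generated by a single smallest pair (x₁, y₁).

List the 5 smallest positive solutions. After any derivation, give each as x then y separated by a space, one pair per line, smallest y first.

√187 = [13; 1,2,13,2,1,26, …], period ℓ=6 (even) → k=5
a_0=13:  p_0=13·1+0=13,  q_0=13·0+1=1
…
a_2=2:  p_2=2·14+13=41,  q_2=2·1+1=3
a_3=13:  p_3=13·41+14=547,  q_3=13·3+1=40
a_4=2:  p_4=2·547+41=1135,  q_4=2·40+3=83
a_5=1:  p_5=1·1135+547=1682,  q_5=1·83+40=123
(x₁, y₁) = (1682, 123);  1682² − 187·123² = 1 ✓
(1682+123√187)^2 = 5658247 + 413772√187
(1682+123√187)^3 = 19034341226 + 1391928885√187
(1682+123√187)^4 = 64031518226017 + 4682448355368√187
(1682+123√187)^5 = 215402008277979962 + 15751754875529067√187

1682 123
5658247 413772
19034341226 1391928885
64031518226017 4682448355368
215402008277979962 15751754875529067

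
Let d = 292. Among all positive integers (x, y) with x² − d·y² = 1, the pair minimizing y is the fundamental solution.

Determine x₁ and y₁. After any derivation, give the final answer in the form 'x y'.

2281249 133500

√292 → a₀=17, period (11,2,1,3,8,3,1,2,11,34); ℓ=10 even so k=9
i=0: a=17 ⇒ p=17, q=1
i=1: a=11 ⇒ p=188, q=11
i=2: a=2 ⇒ p=393, q=23
…
i=4: a=3 ⇒ p=2136, q=125
i=5: a=8 ⇒ p=17669, q=1034
i=6: a=3 ⇒ p=55143, q=3227
i=7: a=1 ⇒ p=72812, q=4261
i=8: a=2 ⇒ p=200767, q=11749
i=9: a=11 ⇒ p=2281249, q=133500
fundamental: x₁=2281249, y₁=133500  (since 5204097000001 − 292·17822250000 = 1)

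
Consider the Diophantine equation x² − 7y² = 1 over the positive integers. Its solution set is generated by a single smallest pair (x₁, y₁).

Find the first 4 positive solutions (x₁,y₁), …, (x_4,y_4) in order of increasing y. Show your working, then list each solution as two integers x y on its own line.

8 3
127 48
2024 765
32257 12192

[2; 1,1,1,4] for √7; ℓ=4 ⇒ convergent index 3
a_0=2:  p_0=2·1+0=2,  q_0=2·0+1=1
a_1=1:  p_1=1·2+1=3,  q_1=1·1+0=1
a_2=1:  p_2=1·3+2=5,  q_2=1·1+1=2
a_3=1:  p_3=1·5+3=8,  q_3=1·2+1=3
fundamental: x₁=8, y₁=3  (since 64 − 7·9 = 1)
k=2:  x_2 = 8·8+7·3·3 = 127,  y_2 = 8·3+3·8 = 48
k=3:  x_3 = 8·127+7·3·48 = 2024,  y_3 = 8·48+3·127 = 765
k=4:  x_4 = 8·2024+7·3·765 = 32257,  y_4 = 8·765+3·2024 = 12192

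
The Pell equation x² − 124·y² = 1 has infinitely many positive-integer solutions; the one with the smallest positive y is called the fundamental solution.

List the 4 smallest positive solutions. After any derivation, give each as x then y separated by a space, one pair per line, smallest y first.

√124 → a₀=11, period (7,2,1,1,1,…,2,7,22); ℓ=16 even so k=15
step 0: (11, 1)  from 11·(1,0) + (0,1)
step 1: (78, 7)  from 7·(11,1) + (1,0)
step 2: (167, 15)  from 2·(78,7) + (11,1)
step 3: (245, 22)  from 1·(167,15) + (78,7)
…
step 7: (3040, 273)  from 1·(2383,214) + (657,59)
step 8: (14543, 1306)  from 4·(3040,273) + (2383,214)
…
step 10: (67292, 6043)  from 3·(17583,1579) + (14543,1306)
…
step 14: (626251, 56239)  from 2·(237042,21287) + (152167,13665)
step 15: (4620799, 414960)  from 7·(626251,56239) + (237042,21287)
fundamental: x₁=4620799, y₁=414960  (since 21351783398401 − 124·172191801600 = 1)
(4620799+414960√124)^2 = 42703566796801 + 3834893506080√124
(4620799+414960√124)^3 = 394649197502177907199 + 35440544156001500880√124
(4620799+414960√124)^4 = 3647189234337689639247667201 + 327527261991011323636100160√124

4620799 414960
42703566796801 3834893506080
394649197502177907199 35440544156001500880
3647189234337689639247667201 327527261991011323636100160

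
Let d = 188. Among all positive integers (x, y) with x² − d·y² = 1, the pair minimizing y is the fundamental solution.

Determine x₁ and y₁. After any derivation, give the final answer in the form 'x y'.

4607 336

√188 = [13; 1,2,2,6,2,2,1,26, …], period ℓ=8 (even) → k=7
k=0  a_k=13  p_k/q_k = 13/1
…
k=2  a_k=2  p_k/q_k = 41/3
k=3  a_k=2  p_k/q_k = 96/7
…
k=6  a_k=2  p_k/q_k = 3277/239
k=7  a_k=1  p_k/q_k = 4607/336
fundamental: x₁=4607, y₁=336  (since 21224449 − 188·112896 = 1)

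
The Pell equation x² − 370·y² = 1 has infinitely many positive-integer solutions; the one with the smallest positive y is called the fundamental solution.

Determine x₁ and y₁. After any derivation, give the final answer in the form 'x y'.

213859 11118

√370 = [19; 4,4,38, …], period ℓ=3 (odd) → k=5
a_0=19:  p_0=19·1+0=19,  q_0=19·0+1=1
a_1=4:  p_1=4·19+1=77,  q_1=4·1+0=4
…
a_3=38:  p_3=38·327+77=12503,  q_3=38·17+4=650
a_4=4:  p_4=4·12503+327=50339,  q_4=4·650+17=2617
a_5=4:  p_5=4·50339+12503=213859,  q_5=4·2617+650=11118
→ (213859, 11118).  Check: 213859²=45735671881, 370·11118²=45735671880, difference 1.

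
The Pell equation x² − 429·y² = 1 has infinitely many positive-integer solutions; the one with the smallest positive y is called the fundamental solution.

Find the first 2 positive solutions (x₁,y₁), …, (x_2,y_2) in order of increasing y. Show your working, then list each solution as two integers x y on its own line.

d=429: √d = [20; 1,2,2,9,1,12,1,9,2,2,1,40] (ℓ=12, even), read p_11/q_11
k=0  a_k=20  p_k/q_k = 20/1
…
k=2  a_k=2  p_k/q_k = 62/3
…
k=5  a_k=1  p_k/q_k = 1512/73
k=6  a_k=12  p_k/q_k = 19511/942
…
k=8  a_k=9  p_k/q_k = 208718/10077
k=9  a_k=2  p_k/q_k = 438459/21169
k=10  a_k=2  p_k/q_k = 1085636/52415
k=11  a_k=1  p_k/q_k = 1524095/73584
→ (1524095, 73584).  Check: 1524095²=2322865569025, 429·73584²=2322865569024, difference 1.
n=2: (1524095,73584)∘(1524095,73584) = (1524095·1524095+429·73584·73584, 1524095·73584+73584·1524095) = (4645731138049,224298012960)

1524095 73584
4645731138049 224298012960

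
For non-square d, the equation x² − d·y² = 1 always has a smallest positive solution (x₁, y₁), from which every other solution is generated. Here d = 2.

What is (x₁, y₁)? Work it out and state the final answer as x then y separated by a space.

3 2

√2 → a₀=1, period (2); ℓ=1 odd so k=1
k=0  a_k=1  p_k/q_k = 1/1
k=1  a_k=2  p_k/q_k = 3/2
fundamental: x₁=3, y₁=2  (since 9 − 2·4 = 1)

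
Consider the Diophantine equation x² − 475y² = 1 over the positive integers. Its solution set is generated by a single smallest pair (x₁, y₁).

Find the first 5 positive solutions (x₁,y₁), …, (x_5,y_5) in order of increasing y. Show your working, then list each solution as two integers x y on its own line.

57799 2652
6681448801 306565896
772362118440199 35438404443156
89283516160768675201 4096608676513381392
10320995900380175197444999 473559769752155457709260

[21; 1,3,1,6,2,6,1,3,1,42] for √475; ℓ=10 ⇒ convergent index 9
a_0=21:  p_0=21·1+0=21,  q_0=21·0+1=1
a_1=1:  p_1=1·21+1=22,  q_1=1·1+0=1
a_2=3:  p_2=3·22+21=87,  q_2=3·1+1=4
a_3=1:  p_3=1·87+22=109,  q_3=1·4+1=5
a_4=6:  p_4=6·109+87=741,  q_4=6·5+4=34
a_5=2:  p_5=2·741+109=1591,  q_5=2·34+5=73
a_6=6:  p_6=6·1591+741=10287,  q_6=6·73+34=472
a_7=1:  p_7=1·10287+1591=11878,  q_7=1·472+73=545
a_8=3:  p_8=3·11878+10287=45921,  q_8=3·545+472=2107
a_9=1:  p_9=1·45921+11878=57799,  q_9=1·2107+545=2652
→ (57799, 2652).  Check: 57799²=3340724401, 475·2652²=3340724400, difference 1.
n=2: (57799,2652)∘(57799,2652) = (57799·57799+475·2652·2652, 57799·2652+2652·57799) = (6681448801,306565896)
n=3: (6681448801,306565896)∘(57799,2652) = (57799·6681448801+475·2652·306565896, 57799·306565896+2652·6681448801) = (772362118440199,35438404443156)
n=4: (772362118440199,35438404443156)∘(57799,2652) = (57799·772362118440199+475·2652·35438404443156, 57799·35438404443156+2652·772362118440199) = (89283516160768675201,4096608676513381392)
n=5: (89283516160768675201,4096608676513381392)∘(57799,2652) = (57799·89283516160768675201+475·2652·4096608676513381392, 57799·4096608676513381392+2652·89283516160768675201) = (10320995900380175197444999,473559769752155457709260)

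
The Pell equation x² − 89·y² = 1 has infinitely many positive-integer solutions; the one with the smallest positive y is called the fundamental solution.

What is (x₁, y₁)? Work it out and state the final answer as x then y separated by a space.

500001 53000

√89 = [9; 2,3,3,2,18, …], period ℓ=5 (odd) → k=9
a_0=9:  p_0=9·1+0=9,  q_0=9·0+1=1
a_1=2:  p_1=2·9+1=19,  q_1=2·1+0=2
a_2=3:  p_2=3·19+9=66,  q_2=3·2+1=7
a_3=3:  p_3=3·66+19=217,  q_3=3·7+2=23
…
a_5=18:  p_5=18·500+217=9217,  q_5=18·53+23=977
a_6=2:  p_6=2·9217+500=18934,  q_6=2·977+53=2007
…
a_8=3:  p_8=3·66019+18934=216991,  q_8=3·6998+2007=23001
a_9=2:  p_9=2·216991+66019=500001,  q_9=2·23001+6998=53000
fundamental: x₁=500001, y₁=53000  (since 250001000001 − 89·2809000000 = 1)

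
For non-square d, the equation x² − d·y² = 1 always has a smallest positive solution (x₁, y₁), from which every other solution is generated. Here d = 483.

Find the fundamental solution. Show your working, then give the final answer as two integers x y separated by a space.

√483 → a₀=21, period (1,42); ℓ=2 even so k=1
a_0=21:  p_0=21·1+0=21,  q_0=21·0+1=1
a_1=1:  p_1=1·21+1=22,  q_1=1·1+0=1
→ (22, 1).  Check: 22²=484, 483·1²=483, difference 1.

22 1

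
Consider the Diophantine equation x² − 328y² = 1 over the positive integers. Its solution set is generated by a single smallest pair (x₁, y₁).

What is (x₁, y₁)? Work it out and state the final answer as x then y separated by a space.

163 9

√328 → a₀=18, period (9,36); ℓ=2 even so k=1
a_0=18:  p_0=18·1+0=18,  q_0=18·0+1=1
a_1=9:  p_1=9·18+1=163,  q_1=9·1+0=9
fundamental: x₁=163, y₁=9  (since 26569 − 328·81 = 1)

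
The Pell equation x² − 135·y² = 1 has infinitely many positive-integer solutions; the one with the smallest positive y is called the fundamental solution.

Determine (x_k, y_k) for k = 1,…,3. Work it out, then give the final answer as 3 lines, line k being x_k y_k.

√135 → a₀=11, period (1,1,1,1,1,1,1,22); ℓ=8 even so k=7
a_0=11:  p_0=11·1+0=11,  q_0=11·0+1=1
a_1=1:  p_1=1·11+1=12,  q_1=1·1+0=1
…
a_6=1:  p_6=1·93+58=151,  q_6=1·8+5=13
a_7=1:  p_7=1·151+93=244,  q_7=1·13+8=21
→ (244, 21).  Check: 244²=59536, 135·21²=59535, difference 1.
(244+21√135)^2 = 119071 + 10248√135
(244+21√135)^3 = 58106404 + 5001003√135

244 21
119071 10248
58106404 5001003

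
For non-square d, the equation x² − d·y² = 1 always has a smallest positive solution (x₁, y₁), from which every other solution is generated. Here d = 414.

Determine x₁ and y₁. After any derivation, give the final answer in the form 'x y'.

24335 1196

√414 = [20; 2,1,7,2,7,1,2,40, …], period ℓ=8 (even) → k=7
k=0  a_k=20  p_k/q_k = 20/1
k=1  a_k=2  p_k/q_k = 41/2
k=2  a_k=1  p_k/q_k = 61/3
k=3  a_k=7  p_k/q_k = 468/23
k=4  a_k=2  p_k/q_k = 997/49
k=5  a_k=7  p_k/q_k = 7447/366
k=6  a_k=1  p_k/q_k = 8444/415
k=7  a_k=2  p_k/q_k = 24335/1196
fundamental: x₁=24335, y₁=1196  (since 592192225 − 414·1430416 = 1)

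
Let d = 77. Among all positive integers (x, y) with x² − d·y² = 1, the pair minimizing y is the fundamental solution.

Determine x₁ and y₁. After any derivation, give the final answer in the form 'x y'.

√77 → a₀=8, period (1,3,2,3,1,16); ℓ=6 even so k=5
i=0: a=8 ⇒ p=8, q=1
…
i=2: a=3 ⇒ p=35, q=4
i=3: a=2 ⇒ p=79, q=9
i=4: a=3 ⇒ p=272, q=31
i=5: a=1 ⇒ p=351, q=40
→ (351, 40).  Check: 351²=123201, 77·40²=123200, difference 1.

351 40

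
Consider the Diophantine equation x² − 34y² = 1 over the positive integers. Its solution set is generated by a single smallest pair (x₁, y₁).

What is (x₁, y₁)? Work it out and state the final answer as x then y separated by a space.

d=34: √d = [5; 1,4,1,10] (ℓ=4, even), read p_3/q_3
step 0: (5, 1)  from 5·(1,0) + (0,1)
step 1: (6, 1)  from 1·(5,1) + (1,0)
step 2: (29, 5)  from 4·(6,1) + (5,1)
step 3: (35, 6)  from 1·(29,5) + (6,1)
fundamental: x₁=35, y₁=6  (since 1225 − 34·36 = 1)

35 6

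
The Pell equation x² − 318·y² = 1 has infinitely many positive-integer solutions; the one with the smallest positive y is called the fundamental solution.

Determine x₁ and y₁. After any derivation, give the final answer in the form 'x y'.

[17; 1,4,1,34] for √318; ℓ=4 ⇒ convergent index 3
step 0: (17, 1)  from 17·(1,0) + (0,1)
step 1: (18, 1)  from 1·(17,1) + (1,0)
step 2: (89, 5)  from 4·(18,1) + (17,1)
step 3: (107, 6)  from 1·(89,5) + (18,1)
fundamental: x₁=107, y₁=6  (since 11449 − 318·36 = 1)

107 6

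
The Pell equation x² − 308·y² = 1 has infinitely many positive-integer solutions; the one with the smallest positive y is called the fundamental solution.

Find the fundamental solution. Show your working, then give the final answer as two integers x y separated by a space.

351 20

[17; 1,1,4,1,1,34] for √308; ℓ=6 ⇒ convergent index 5
k=0  a_k=17  p_k/q_k = 17/1
…
k=2  a_k=1  p_k/q_k = 35/2
…
k=4  a_k=1  p_k/q_k = 193/11
k=5  a_k=1  p_k/q_k = 351/20
fundamental: x₁=351, y₁=20  (since 123201 − 308·400 = 1)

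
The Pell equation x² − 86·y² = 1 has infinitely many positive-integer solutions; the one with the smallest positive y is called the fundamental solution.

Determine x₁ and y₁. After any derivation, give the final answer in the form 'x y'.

[9; 3,1,1,1,8,1,1,1,3,18] for √86; ℓ=10 ⇒ convergent index 9
k=0  a_k=9  p_k/q_k = 9/1
k=1  a_k=3  p_k/q_k = 28/3
k=2  a_k=1  p_k/q_k = 37/4
k=3  a_k=1  p_k/q_k = 65/7
…
k=7  a_k=1  p_k/q_k = 1864/201
k=8  a_k=1  p_k/q_k = 2847/307
k=9  a_k=3  p_k/q_k = 10405/1122
→ (10405, 1122).  Check: 10405²=108264025, 86·1122²=108264024, difference 1.

10405 1122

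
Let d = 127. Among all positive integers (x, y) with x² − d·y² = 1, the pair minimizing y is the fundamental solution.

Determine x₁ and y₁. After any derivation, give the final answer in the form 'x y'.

√127 → a₀=11, period (3,1,2,2,7,11,7,2,2,1,3,22); ℓ=12 even so k=11
i=0: a=11 ⇒ p=11, q=1
…
i=2: a=1 ⇒ p=45, q=4
i=3: a=2 ⇒ p=124, q=11
…
i=7: a=7 ⇒ p=171701, q=15236
i=8: a=2 ⇒ p=367620, q=32621
…
i=10: a=1 ⇒ p=1274561, q=113099
i=11: a=3 ⇒ p=4730624, q=419775
→ (4730624, 419775).  Check: 4730624²=22378803429376, 127·419775²=22378803429375, difference 1.

4730624 419775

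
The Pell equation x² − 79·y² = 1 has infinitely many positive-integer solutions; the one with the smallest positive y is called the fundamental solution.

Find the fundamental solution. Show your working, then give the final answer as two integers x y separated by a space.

80 9

d=79: √d = [8; 1,7,1,16] (ℓ=4, even), read p_3/q_3
a_0=8:  p_0=8·1+0=8,  q_0=8·0+1=1
a_1=1:  p_1=1·8+1=9,  q_1=1·1+0=1
a_2=7:  p_2=7·9+8=71,  q_2=7·1+1=8
a_3=1:  p_3=1·71+9=80,  q_3=1·8+1=9
→ (80, 9).  Check: 80²=6400, 79·9²=6399, difference 1.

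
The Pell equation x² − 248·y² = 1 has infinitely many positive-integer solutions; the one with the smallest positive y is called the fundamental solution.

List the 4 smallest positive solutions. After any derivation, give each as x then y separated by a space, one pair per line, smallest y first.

d=248: √d = [15; 1,2,1,30] (ℓ=4, even), read p_3/q_3
a_0=15:  p_0=15·1+0=15,  q_0=15·0+1=1
…
a_2=2:  p_2=2·16+15=47,  q_2=2·1+1=3
a_3=1:  p_3=1·47+16=63,  q_3=1·3+1=4
→ (63, 4).  Check: 63²=3969, 248·4²=3968, difference 1.
(63+4√248)^2 = 7937 + 504√248
(63+4√248)^3 = 999999 + 63500√248
(63+4√248)^4 = 125991937 + 8000496√248

63 4
7937 504
999999 63500
125991937 8000496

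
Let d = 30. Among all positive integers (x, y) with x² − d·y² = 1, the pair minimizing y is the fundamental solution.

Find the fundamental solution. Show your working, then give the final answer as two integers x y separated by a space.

d=30: √d = [5; 2,10] (ℓ=2, even), read p_1/q_1
k=0  a_k=5  p_k/q_k = 5/1
k=1  a_k=2  p_k/q_k = 11/2
(x₁, y₁) = (11, 2);  11² − 30·2² = 1 ✓

11 2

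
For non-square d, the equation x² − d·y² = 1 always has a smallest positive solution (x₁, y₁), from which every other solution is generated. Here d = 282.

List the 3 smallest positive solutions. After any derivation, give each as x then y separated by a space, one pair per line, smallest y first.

2351 140
11054401 658280
51977791151 3095232420

√282 → a₀=16, period (1,3,1,4,1,3,1,32); ℓ=8 even so k=7
a_0=16:  p_0=16·1+0=16,  q_0=16·0+1=1
a_1=1:  p_1=1·16+1=17,  q_1=1·1+0=1
a_2=3:  p_2=3·17+16=67,  q_2=3·1+1=4
…
a_4=4:  p_4=4·84+67=403,  q_4=4·5+4=24
…
a_6=3:  p_6=3·487+403=1864,  q_6=3·29+24=111
a_7=1:  p_7=1·1864+487=2351,  q_7=1·111+29=140
(x₁, y₁) = (2351, 140);  2351² − 282·140² = 1 ✓
k=2:  x_2 = 2351·2351+282·140·140 = 11054401,  y_2 = 2351·140+140·2351 = 658280
k=3:  x_3 = 2351·11054401+282·140·658280 = 51977791151,  y_3 = 2351·658280+140·11054401 = 3095232420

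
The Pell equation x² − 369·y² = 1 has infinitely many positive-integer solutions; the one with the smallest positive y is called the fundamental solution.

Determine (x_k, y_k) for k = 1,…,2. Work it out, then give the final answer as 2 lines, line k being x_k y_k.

√369 = [19; 4,1,3,2,7,4,7,2,3,1,4,38, …], period ℓ=12 (even) → k=11
step 0: (19, 1)  from 19·(1,0) + (0,1)
step 1: (77, 4)  from 4·(19,1) + (1,0)
step 2: (96, 5)  from 1·(77,4) + (19,1)
step 3: (365, 19)  from 3·(96,5) + (77,4)
step 4: (826, 43)  from 2·(365,19) + (96,5)
…
step 6: (25414, 1323)  from 4·(6147,320) + (826,43)
…
step 8: (393504, 20485)  from 2·(184045,9581) + (25414,1323)
step 9: (1364557, 71036)  from 3·(393504,20485) + (184045,9581)
step 10: (1758061, 91521)  from 1·(1364557,71036) + (393504,20485)
step 11: (8396801, 437120)  from 4·(1758061,91521) + (1364557,71036)
fundamental: x₁=8396801, y₁=437120  (since 70506267033601 − 369·191073894400 = 1)
(8396801+437120√369)^2 = 141012534067201 + 7340819306240√369

8396801 437120
141012534067201 7340819306240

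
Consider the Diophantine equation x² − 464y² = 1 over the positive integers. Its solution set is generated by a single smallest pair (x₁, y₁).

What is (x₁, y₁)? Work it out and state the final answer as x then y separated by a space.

√464 → a₀=21, period (1,1,5,1,1,1,5,1,1,42); ℓ=10 even so k=9
k=0  a_k=21  p_k/q_k = 21/1
k=1  a_k=1  p_k/q_k = 22/1
…
k=3  a_k=5  p_k/q_k = 237/11
k=4  a_k=1  p_k/q_k = 280/13
k=5  a_k=1  p_k/q_k = 517/24
…
k=7  a_k=5  p_k/q_k = 4502/209
k=8  a_k=1  p_k/q_k = 5299/246
k=9  a_k=1  p_k/q_k = 9801/455
(x₁, y₁) = (9801, 455);  9801² − 464·455² = 1 ✓

9801 455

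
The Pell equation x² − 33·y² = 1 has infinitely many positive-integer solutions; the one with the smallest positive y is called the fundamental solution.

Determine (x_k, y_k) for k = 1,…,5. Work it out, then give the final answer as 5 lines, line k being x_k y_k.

√33 = [5; 1,2,1,10, …], period ℓ=4 (even) → k=3
a_0=5:  p_0=5·1+0=5,  q_0=5·0+1=1
a_1=1:  p_1=1·5+1=6,  q_1=1·1+0=1
a_2=2:  p_2=2·6+5=17,  q_2=2·1+1=3
a_3=1:  p_3=1·17+6=23,  q_3=1·3+1=4
fundamental: x₁=23, y₁=4  (since 529 − 33·16 = 1)
(23+4√33)^2 = 1057 + 184√33
(23+4√33)^3 = 48599 + 8460√33
(23+4√33)^4 = 2234497 + 388976√33
(23+4√33)^5 = 102738263 + 17884436√33

23 4
1057 184
48599 8460
2234497 388976
102738263 17884436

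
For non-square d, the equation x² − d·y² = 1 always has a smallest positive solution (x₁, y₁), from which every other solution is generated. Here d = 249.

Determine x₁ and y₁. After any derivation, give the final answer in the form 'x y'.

d=249: √d = [15; 1,3,1,1,5,…,3,1,30] (ℓ=16, even), read p_15/q_15
i=0: a=15 ⇒ p=15, q=1
…
i=2: a=3 ⇒ p=63, q=4
…
i=4: a=1 ⇒ p=142, q=9
i=5: a=5 ⇒ p=789, q=50
i=6: a=1 ⇒ p=931, q=59
…
i=8: a=10 ⇒ p=36751, q=2329
i=9: a=3 ⇒ p=113835, q=7214
…
i=11: a=5 ⇒ p=866765, q=54929
i=12: a=1 ⇒ p=1017351, q=64472
…
i=14: a=3 ⇒ p=6669699, q=422675
i=15: a=1 ⇒ p=8553815, q=542076
(x₁, y₁) = (8553815, 542076);  8553815² − 249·542076² = 1 ✓

8553815 542076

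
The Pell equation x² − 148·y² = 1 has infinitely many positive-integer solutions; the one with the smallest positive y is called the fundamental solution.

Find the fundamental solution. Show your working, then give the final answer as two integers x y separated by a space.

73 6

[12; 6,24] for √148; ℓ=2 ⇒ convergent index 1
a_0=12:  p_0=12·1+0=12,  q_0=12·0+1=1
a_1=6:  p_1=6·12+1=73,  q_1=6·1+0=6
fundamental: x₁=73, y₁=6  (since 5329 − 148·36 = 1)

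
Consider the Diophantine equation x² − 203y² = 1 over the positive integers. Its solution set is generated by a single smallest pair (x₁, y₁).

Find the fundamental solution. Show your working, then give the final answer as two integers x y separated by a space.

[14; 4,28] for √203; ℓ=2 ⇒ convergent index 1
i=0: a=14 ⇒ p=14, q=1
i=1: a=4 ⇒ p=57, q=4
fundamental: x₁=57, y₁=4  (since 3249 − 203·16 = 1)

57 4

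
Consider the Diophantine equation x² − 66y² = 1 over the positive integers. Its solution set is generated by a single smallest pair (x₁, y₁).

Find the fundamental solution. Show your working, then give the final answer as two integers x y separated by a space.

[8; 8,16] for √66; ℓ=2 ⇒ convergent index 1
a_0=8:  p_0=8·1+0=8,  q_0=8·0+1=1
a_1=8:  p_1=8·8+1=65,  q_1=8·1+0=8
fundamental: x₁=65, y₁=8  (since 4225 − 66·64 = 1)

65 8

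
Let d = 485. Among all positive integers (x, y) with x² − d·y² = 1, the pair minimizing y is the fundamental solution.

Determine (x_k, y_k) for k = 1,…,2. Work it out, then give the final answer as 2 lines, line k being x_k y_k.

969 44
1877921 85272

d=485: √d = [22; 44] (ℓ=1, odd), read p_1/q_1
i=0: a=22 ⇒ p=22, q=1
i=1: a=44 ⇒ p=969, q=44
(x₁, y₁) = (969, 44);  969² − 485·44² = 1 ✓
n=2: (969,44)∘(969,44) = (969·969+485·44·44, 969·44+44·969) = (1877921,85272)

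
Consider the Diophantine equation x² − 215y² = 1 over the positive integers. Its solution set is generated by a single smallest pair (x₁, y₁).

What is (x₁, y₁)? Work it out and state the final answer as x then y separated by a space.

d=215: √d = [14; 1,1,1,28] (ℓ=4, even), read p_3/q_3
a_0=14:  p_0=14·1+0=14,  q_0=14·0+1=1
a_1=1:  p_1=1·14+1=15,  q_1=1·1+0=1
a_2=1:  p_2=1·15+14=29,  q_2=1·1+1=2
a_3=1:  p_3=1·29+15=44,  q_3=1·2+1=3
→ (44, 3).  Check: 44²=1936, 215·3²=1935, difference 1.

44 3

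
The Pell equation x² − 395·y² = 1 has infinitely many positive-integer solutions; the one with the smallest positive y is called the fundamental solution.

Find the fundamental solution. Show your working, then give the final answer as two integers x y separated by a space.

159 8

√395 = [19; 1,6,1,38, …], period ℓ=4 (even) → k=3
i=0: a=19 ⇒ p=19, q=1
i=1: a=1 ⇒ p=20, q=1
i=2: a=6 ⇒ p=139, q=7
i=3: a=1 ⇒ p=159, q=8
→ (159, 8).  Check: 159²=25281, 395·8²=25280, difference 1.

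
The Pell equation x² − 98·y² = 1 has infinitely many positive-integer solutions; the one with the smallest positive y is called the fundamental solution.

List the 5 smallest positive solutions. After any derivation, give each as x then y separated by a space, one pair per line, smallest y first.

√98 → a₀=9, period (1,8,1,18); ℓ=4 even so k=3
i=0: a=9 ⇒ p=9, q=1
…
i=2: a=8 ⇒ p=89, q=9
i=3: a=1 ⇒ p=99, q=10
fundamental: x₁=99, y₁=10  (since 9801 − 98·100 = 1)
n=2: (99,10)∘(99,10) = (99·99+98·10·10, 99·10+10·99) = (19601,1980)
n=3: (19601,1980)∘(99,10) = (99·19601+98·10·1980, 99·1980+10·19601) = (3880899,392030)
n=4: (3880899,392030)∘(99,10) = (99·3880899+98·10·392030, 99·392030+10·3880899) = (768398401,77619960)
n=5: (768398401,77619960)∘(99,10) = (99·768398401+98·10·77619960, 99·77619960+10·768398401) = (152139002499,15368360050)

99 10
19601 1980
3880899 392030
768398401 77619960
152139002499 15368360050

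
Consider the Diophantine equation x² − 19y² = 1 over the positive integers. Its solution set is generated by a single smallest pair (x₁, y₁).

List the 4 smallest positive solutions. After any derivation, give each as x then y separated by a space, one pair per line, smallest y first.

d=19: √d = [4; 2,1,3,1,2,8] (ℓ=6, even), read p_5/q_5
step 0: (4, 1)  from 4·(1,0) + (0,1)
…
step 3: (48, 11)  from 3·(13,3) + (9,2)
step 4: (61, 14)  from 1·(48,11) + (13,3)
step 5: (170, 39)  from 2·(61,14) + (48,11)
(x₁, y₁) = (170, 39);  170² − 19·39² = 1 ✓
n=2: (170,39)∘(170,39) = (170·170+19·39·39, 170·39+39·170) = (57799,13260)
n=3: (57799,13260)∘(170,39) = (170·57799+19·39·13260, 170·13260+39·57799) = (19651490,4508361)
n=4: (19651490,4508361)∘(170,39) = (170·19651490+19·39·4508361, 170·4508361+39·19651490) = (6681448801,1532829480)

170 39
57799 13260
19651490 4508361
6681448801 1532829480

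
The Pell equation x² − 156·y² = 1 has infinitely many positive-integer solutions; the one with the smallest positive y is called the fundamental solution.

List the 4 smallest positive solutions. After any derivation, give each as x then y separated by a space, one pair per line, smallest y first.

√156 → a₀=12, period (2,24); ℓ=2 even so k=1
step 0: (12, 1)  from 12·(1,0) + (0,1)
step 1: (25, 2)  from 2·(12,1) + (1,0)
(x₁, y₁) = (25, 2);  25² − 156·2² = 1 ✓
(25+2√156)^2 = 1249 + 100√156
(25+2√156)^3 = 62425 + 4998√156
(25+2√156)^4 = 3120001 + 249800√156

25 2
1249 100
62425 4998
3120001 249800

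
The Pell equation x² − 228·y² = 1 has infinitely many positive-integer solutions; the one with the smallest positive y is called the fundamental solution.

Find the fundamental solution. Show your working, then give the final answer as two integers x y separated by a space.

√228 = [15; 10,30, …], period ℓ=2 (even) → k=1
k=0  a_k=15  p_k/q_k = 15/1
k=1  a_k=10  p_k/q_k = 151/10
fundamental: x₁=151, y₁=10  (since 22801 − 228·100 = 1)

151 10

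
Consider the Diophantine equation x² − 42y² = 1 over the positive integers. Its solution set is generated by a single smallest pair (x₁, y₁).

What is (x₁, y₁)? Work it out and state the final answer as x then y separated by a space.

[6; 2,12] for √42; ℓ=2 ⇒ convergent index 1
step 0: (6, 1)  from 6·(1,0) + (0,1)
step 1: (13, 2)  from 2·(6,1) + (1,0)
(x₁, y₁) = (13, 2);  13² − 42·2² = 1 ✓

13 2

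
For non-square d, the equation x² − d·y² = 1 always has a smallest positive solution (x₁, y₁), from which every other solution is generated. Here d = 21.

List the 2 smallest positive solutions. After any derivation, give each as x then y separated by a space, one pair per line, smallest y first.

55 12
6049 1320

d=21: √d = [4; 1,1,2,1,1,8] (ℓ=6, even), read p_5/q_5
a_0=4:  p_0=4·1+0=4,  q_0=4·0+1=1
a_1=1:  p_1=1·4+1=5,  q_1=1·1+0=1
a_2=1:  p_2=1·5+4=9,  q_2=1·1+1=2
…
a_4=1:  p_4=1·23+9=32,  q_4=1·5+2=7
a_5=1:  p_5=1·32+23=55,  q_5=1·7+5=12
fundamental: x₁=55, y₁=12  (since 3025 − 21·144 = 1)
n=2: (55,12)∘(55,12) = (55·55+21·12·12, 55·12+12·55) = (6049,1320)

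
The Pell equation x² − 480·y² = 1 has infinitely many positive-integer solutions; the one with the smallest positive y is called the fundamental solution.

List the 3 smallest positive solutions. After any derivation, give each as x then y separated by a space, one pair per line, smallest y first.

241 11
116161 5302
55989361 2555553

d=480: √d = [21; 1,9,1,42] (ℓ=4, even), read p_3/q_3
i=0: a=21 ⇒ p=21, q=1
i=1: a=1 ⇒ p=22, q=1
i=2: a=9 ⇒ p=219, q=10
i=3: a=1 ⇒ p=241, q=11
(x₁, y₁) = (241, 11);  241² − 480·11² = 1 ✓
(x_2, y_2) = (241·241 + 480·11·11, 241·11 + 11·241) = (116161, 5302)
(x_3, y_3) = (241·116161 + 480·11·5302, 241·5302 + 11·116161) = (55989361, 2555553)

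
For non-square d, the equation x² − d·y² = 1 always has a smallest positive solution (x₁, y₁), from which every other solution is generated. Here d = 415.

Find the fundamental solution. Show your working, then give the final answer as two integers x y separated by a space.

√415 → a₀=20, period (2,1,2,4,6,…,1,2,40); ℓ=16 even so k=15
a_0=20:  p_0=20·1+0=20,  q_0=20·0+1=1
…
a_8=3:  p_8=3·9595+5154=33939,  q_8=3·471+253=1666
a_9=1:  p_9=1·33939+9595=43534,  q_9=1·1666+471=2137
…
a_14=1:  p_14=1·4730294+2110961=6841255,  q_14=1·232201+103623=335824
a_15=2:  p_15=2·6841255+4730294=18412804,  q_15=2·335824+232201=903849
→ (18412804, 903849).  Check: 18412804²=339031351142416, 415·903849²=339031351142415, difference 1.

18412804 903849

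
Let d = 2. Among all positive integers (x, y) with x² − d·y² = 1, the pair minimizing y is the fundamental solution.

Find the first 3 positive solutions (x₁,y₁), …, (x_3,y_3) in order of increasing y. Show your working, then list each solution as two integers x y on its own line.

3 2
17 12
99 70

d=2: √d = [1; 2] (ℓ=1, odd), read p_1/q_1
i=0: a=1 ⇒ p=1, q=1
i=1: a=2 ⇒ p=3, q=2
fundamental: x₁=3, y₁=2  (since 9 − 2·4 = 1)
k=2:  x_2 = 3·3+2·2·2 = 17,  y_2 = 3·2+2·3 = 12
k=3:  x_3 = 3·17+2·2·12 = 99,  y_3 = 3·12+2·17 = 70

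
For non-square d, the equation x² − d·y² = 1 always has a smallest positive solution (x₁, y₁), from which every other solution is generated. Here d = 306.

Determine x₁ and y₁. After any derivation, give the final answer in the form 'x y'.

√306 = [17; 2,34, …], period ℓ=2 (even) → k=1
step 0: (17, 1)  from 17·(1,0) + (0,1)
step 1: (35, 2)  from 2·(17,1) + (1,0)
→ (35, 2).  Check: 35²=1225, 306·2²=1224, difference 1.

35 2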